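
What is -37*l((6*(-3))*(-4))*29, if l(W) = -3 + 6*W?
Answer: -460317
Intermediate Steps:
-37*l((6*(-3))*(-4))*29 = -37*(-3 + 6*((6*(-3))*(-4)))*29 = -37*(-3 + 6*(-18*(-4)))*29 = -37*(-3 + 6*72)*29 = -37*(-3 + 432)*29 = -37*429*29 = -15873*29 = -460317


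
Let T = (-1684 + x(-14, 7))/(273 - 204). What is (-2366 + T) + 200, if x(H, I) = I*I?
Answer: -50363/23 ≈ -2189.7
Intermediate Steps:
x(H, I) = I²
T = -545/23 (T = (-1684 + 7²)/(273 - 204) = (-1684 + 49)/69 = -1635*1/69 = -545/23 ≈ -23.696)
(-2366 + T) + 200 = (-2366 - 545/23) + 200 = -54963/23 + 200 = -50363/23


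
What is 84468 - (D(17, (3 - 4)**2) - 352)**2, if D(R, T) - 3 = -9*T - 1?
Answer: -44413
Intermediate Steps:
D(R, T) = 2 - 9*T (D(R, T) = 3 + (-9*T - 1) = 3 + (-1 - 9*T) = 2 - 9*T)
84468 - (D(17, (3 - 4)**2) - 352)**2 = 84468 - ((2 - 9*(3 - 4)**2) - 352)**2 = 84468 - ((2 - 9*(-1)**2) - 352)**2 = 84468 - ((2 - 9*1) - 352)**2 = 84468 - ((2 - 9) - 352)**2 = 84468 - (-7 - 352)**2 = 84468 - 1*(-359)**2 = 84468 - 1*128881 = 84468 - 128881 = -44413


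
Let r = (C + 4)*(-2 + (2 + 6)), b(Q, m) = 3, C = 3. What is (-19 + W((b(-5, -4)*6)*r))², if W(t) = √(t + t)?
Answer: 1873 - 228*√42 ≈ 395.39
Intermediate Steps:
r = 42 (r = (3 + 4)*(-2 + (2 + 6)) = 7*(-2 + 8) = 7*6 = 42)
W(t) = √2*√t (W(t) = √(2*t) = √2*√t)
(-19 + W((b(-5, -4)*6)*r))² = (-19 + √2*√((3*6)*42))² = (-19 + √2*√(18*42))² = (-19 + √2*√756)² = (-19 + √2*(6*√21))² = (-19 + 6*√42)²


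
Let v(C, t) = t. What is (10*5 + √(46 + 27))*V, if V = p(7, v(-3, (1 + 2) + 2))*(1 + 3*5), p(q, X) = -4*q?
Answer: -22400 - 448*√73 ≈ -26228.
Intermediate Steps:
V = -448 (V = (-4*7)*(1 + 3*5) = -28*(1 + 15) = -28*16 = -448)
(10*5 + √(46 + 27))*V = (10*5 + √(46 + 27))*(-448) = (50 + √73)*(-448) = -22400 - 448*√73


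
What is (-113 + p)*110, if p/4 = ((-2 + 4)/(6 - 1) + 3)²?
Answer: -36718/5 ≈ -7343.6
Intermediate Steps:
p = 1156/25 (p = 4*((-2 + 4)/(6 - 1) + 3)² = 4*(2/5 + 3)² = 4*(2*(⅕) + 3)² = 4*(⅖ + 3)² = 4*(17/5)² = 4*(289/25) = 1156/25 ≈ 46.240)
(-113 + p)*110 = (-113 + 1156/25)*110 = -1669/25*110 = -36718/5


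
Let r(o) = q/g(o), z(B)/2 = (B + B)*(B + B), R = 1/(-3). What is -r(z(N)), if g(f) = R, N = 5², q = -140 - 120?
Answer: -780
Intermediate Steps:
q = -260
N = 25
R = -⅓ ≈ -0.33333
g(f) = -⅓
z(B) = 8*B² (z(B) = 2*((B + B)*(B + B)) = 2*((2*B)*(2*B)) = 2*(4*B²) = 8*B²)
r(o) = 780 (r(o) = -260/(-⅓) = -260*(-3) = 780)
-r(z(N)) = -1*780 = -780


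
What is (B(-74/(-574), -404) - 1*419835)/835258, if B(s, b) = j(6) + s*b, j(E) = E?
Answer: -120505871/239719046 ≈ -0.50270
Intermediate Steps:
B(s, b) = 6 + b*s (B(s, b) = 6 + s*b = 6 + b*s)
(B(-74/(-574), -404) - 1*419835)/835258 = ((6 - (-29896)/(-574)) - 1*419835)/835258 = ((6 - (-29896)*(-1)/574) - 419835)*(1/835258) = ((6 - 404*37/287) - 419835)*(1/835258) = ((6 - 14948/287) - 419835)*(1/835258) = (-13226/287 - 419835)*(1/835258) = -120505871/287*1/835258 = -120505871/239719046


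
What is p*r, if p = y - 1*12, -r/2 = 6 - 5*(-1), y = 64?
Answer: -1144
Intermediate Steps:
r = -22 (r = -2*(6 - 5*(-1)) = -2*(6 + 5) = -2*11 = -22)
p = 52 (p = 64 - 1*12 = 64 - 12 = 52)
p*r = 52*(-22) = -1144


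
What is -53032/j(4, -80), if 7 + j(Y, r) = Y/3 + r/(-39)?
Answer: 689416/47 ≈ 14668.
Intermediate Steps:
j(Y, r) = -7 - r/39 + Y/3 (j(Y, r) = -7 + (Y/3 + r/(-39)) = -7 + (Y*(1/3) + r*(-1/39)) = -7 + (Y/3 - r/39) = -7 + (-r/39 + Y/3) = -7 - r/39 + Y/3)
-53032/j(4, -80) = -53032/(-7 - 1/39*(-80) + (1/3)*4) = -53032/(-7 + 80/39 + 4/3) = -53032/(-47/13) = -53032*(-13/47) = 689416/47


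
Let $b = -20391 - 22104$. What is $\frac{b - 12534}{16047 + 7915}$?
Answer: $- \frac{55029}{23962} \approx -2.2965$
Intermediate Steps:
$b = -42495$
$\frac{b - 12534}{16047 + 7915} = \frac{-42495 - 12534}{16047 + 7915} = - \frac{55029}{23962}$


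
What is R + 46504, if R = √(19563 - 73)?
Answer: 46504 + √19490 ≈ 46644.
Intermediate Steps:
R = √19490 ≈ 139.61
R + 46504 = √19490 + 46504 = 46504 + √19490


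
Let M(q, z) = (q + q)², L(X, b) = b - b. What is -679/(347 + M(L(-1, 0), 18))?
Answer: -679/347 ≈ -1.9568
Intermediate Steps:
L(X, b) = 0
M(q, z) = 4*q² (M(q, z) = (2*q)² = 4*q²)
-679/(347 + M(L(-1, 0), 18)) = -679/(347 + 4*0²) = -679/(347 + 4*0) = -679/(347 + 0) = -679/347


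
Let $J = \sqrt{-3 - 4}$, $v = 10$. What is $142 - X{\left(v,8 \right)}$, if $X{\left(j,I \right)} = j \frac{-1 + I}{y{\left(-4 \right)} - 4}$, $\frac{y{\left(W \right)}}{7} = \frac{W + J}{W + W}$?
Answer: $\frac{53218}{359} - \frac{3920 i \sqrt{7}}{359} \approx 148.24 - 28.89 i$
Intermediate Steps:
$J = i \sqrt{7}$ ($J = \sqrt{-7} = i \sqrt{7} \approx 2.6458 i$)
$y{\left(W \right)} = \frac{7 \left(W + i \sqrt{7}\right)}{2 W}$ ($y{\left(W \right)} = 7 \frac{W + i \sqrt{7}}{W + W} = 7 \frac{W + i \sqrt{7}}{2 W} = \frac{7 \left(W + i \sqrt{7}\right)}{2 W}$)
$X{\left(j,I \right)} = \frac{j \left(-1 + I\right)}{- \frac{1}{2} - \frac{7 i \sqrt{7}}{8}}$ ($X{\left(j,I \right)} = j \frac{-1 + I}{\frac{7 \left(-4 + i \sqrt{7}\right)}{2 \left(-4\right)} - 4} = j \frac{-1 + I}{\frac{7}{2} \left(- \frac{1}{4}\right) \left(-4 + i \sqrt{7}\right) - 4} = j \frac{-1 + I}{\left(\frac{7}{2} - \frac{7 i \sqrt{7}}{8}\right) - 4} = j \frac{-1 + I}{- \frac{1}{2} - \frac{7 i \sqrt{7}}{8}} = \frac{j \left(-1 + I\right)}{- \frac{1}{2} - \frac{7 i \sqrt{7}}{8}}$)
$142 - X{\left(v,8 \right)} = 142 - \left(-1\right) 10 \frac{1}{\frac{1}{2} + \frac{7 i \sqrt{7}}{8}} \left(-1 + 8\right) = 142 - \left(-1\right) 10 \frac{1}{\frac{1}{2} + \frac{7 i \sqrt{7}}{8}} \cdot 7 = 142 - - \frac{70}{\frac{1}{2} + \frac{7 i \sqrt{7}}{8}} = 142 + \frac{70}{\frac{1}{2} + \frac{7 i \sqrt{7}}{8}}$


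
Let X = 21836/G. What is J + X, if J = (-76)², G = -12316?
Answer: 17778845/3079 ≈ 5774.2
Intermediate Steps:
X = -5459/3079 (X = 21836/(-12316) = 21836*(-1/12316) = -5459/3079 ≈ -1.7730)
J = 5776
J + X = 5776 - 5459/3079 = 17778845/3079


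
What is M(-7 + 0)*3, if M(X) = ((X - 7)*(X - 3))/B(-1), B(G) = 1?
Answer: 420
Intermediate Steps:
M(X) = (-7 + X)*(-3 + X) (M(X) = ((X - 7)*(X - 3))/1 = ((-7 + X)*(-3 + X))*1 = (-7 + X)*(-3 + X))
M(-7 + 0)*3 = (21 + (-7 + 0)**2 - 10*(-7 + 0))*3 = (21 + (-7)**2 - 10*(-7))*3 = (21 + 49 + 70)*3 = 140*3 = 420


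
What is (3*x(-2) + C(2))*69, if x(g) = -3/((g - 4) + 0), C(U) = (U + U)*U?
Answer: 1311/2 ≈ 655.50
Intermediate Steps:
C(U) = 2*U² (C(U) = (2*U)*U = 2*U²)
x(g) = -3/(-4 + g) (x(g) = -3/((-4 + g) + 0) = -3/(-4 + g))
(3*x(-2) + C(2))*69 = (3*(-3/(-4 - 2)) + 2*2²)*69 = (3*(-3/(-6)) + 2*4)*69 = (3*(-3*(-⅙)) + 8)*69 = (3*(½) + 8)*69 = (3/2 + 8)*69 = (19/2)*69 = 1311/2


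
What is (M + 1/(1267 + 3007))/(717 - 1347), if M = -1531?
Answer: 6543493/2692620 ≈ 2.4302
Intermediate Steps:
(M + 1/(1267 + 3007))/(717 - 1347) = (-1531 + 1/(1267 + 3007))/(717 - 1347) = (-1531 + 1/4274)/(-630) = (-1531 + 1/4274)*(-1/630) = -6543493/4274*(-1/630) = 6543493/2692620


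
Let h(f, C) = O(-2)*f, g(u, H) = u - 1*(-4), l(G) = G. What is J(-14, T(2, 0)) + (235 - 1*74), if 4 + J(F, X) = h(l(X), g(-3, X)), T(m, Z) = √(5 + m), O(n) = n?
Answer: 157 - 2*√7 ≈ 151.71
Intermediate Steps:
g(u, H) = 4 + u (g(u, H) = u + 4 = 4 + u)
h(f, C) = -2*f
J(F, X) = -4 - 2*X
J(-14, T(2, 0)) + (235 - 1*74) = (-4 - 2*√(5 + 2)) + (235 - 1*74) = (-4 - 2*√7) + (235 - 74) = (-4 - 2*√7) + 161 = 157 - 2*√7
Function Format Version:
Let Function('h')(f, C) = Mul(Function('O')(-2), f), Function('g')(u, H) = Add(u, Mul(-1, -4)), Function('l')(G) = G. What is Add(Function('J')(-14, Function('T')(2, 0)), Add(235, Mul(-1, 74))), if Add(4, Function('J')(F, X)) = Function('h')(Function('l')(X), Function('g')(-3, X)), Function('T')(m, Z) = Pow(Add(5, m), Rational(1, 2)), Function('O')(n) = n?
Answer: Add(157, Mul(-2, Pow(7, Rational(1, 2)))) ≈ 151.71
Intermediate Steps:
Function('g')(u, H) = Add(4, u) (Function('g')(u, H) = Add(u, 4) = Add(4, u))
Function('h')(f, C) = Mul(-2, f)
Function('J')(F, X) = Add(-4, Mul(-2, X))
Add(Function('J')(-14, Function('T')(2, 0)), Add(235, Mul(-1, 74))) = Add(Add(-4, Mul(-2, Pow(Add(5, 2), Rational(1, 2)))), Add(235, Mul(-1, 74))) = Add(Add(-4, Mul(-2, Pow(7, Rational(1, 2)))), Add(235, -74)) = Add(Add(-4, Mul(-2, Pow(7, Rational(1, 2)))), 161) = Add(157, Mul(-2, Pow(7, Rational(1, 2))))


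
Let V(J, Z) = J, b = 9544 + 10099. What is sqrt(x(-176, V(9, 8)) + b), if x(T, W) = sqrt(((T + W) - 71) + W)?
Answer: sqrt(19643 + I*sqrt(229)) ≈ 140.15 + 0.054*I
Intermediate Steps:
b = 19643
x(T, W) = sqrt(-71 + T + 2*W) (x(T, W) = sqrt((-71 + T + W) + W) = sqrt(-71 + T + 2*W))
sqrt(x(-176, V(9, 8)) + b) = sqrt(sqrt(-71 - 176 + 2*9) + 19643) = sqrt(sqrt(-71 - 176 + 18) + 19643) = sqrt(sqrt(-229) + 19643) = sqrt(I*sqrt(229) + 19643) = sqrt(19643 + I*sqrt(229))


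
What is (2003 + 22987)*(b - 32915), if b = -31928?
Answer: -1620426570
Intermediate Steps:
(2003 + 22987)*(b - 32915) = (2003 + 22987)*(-31928 - 32915) = 24990*(-64843) = -1620426570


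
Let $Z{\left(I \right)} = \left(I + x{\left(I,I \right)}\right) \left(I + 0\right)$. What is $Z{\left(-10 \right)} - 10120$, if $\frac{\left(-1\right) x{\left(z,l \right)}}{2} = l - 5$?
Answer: $-10320$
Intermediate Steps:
$x{\left(z,l \right)} = 10 - 2 l$ ($x{\left(z,l \right)} = - 2 \left(l - 5\right) = - 2 \left(-5 + l\right) = 10 - 2 l$)
$Z{\left(I \right)} = I \left(10 - I\right)$ ($Z{\left(I \right)} = \left(I - \left(-10 + 2 I\right)\right) \left(I + 0\right) = \left(10 - I\right) I = I \left(10 - I\right)$)
$Z{\left(-10 \right)} - 10120 = - 10 \left(10 - -10\right) - 10120 = - 10 \left(10 + 10\right) - 10120 = \left(-10\right) 20 - 10120 = -200 - 10120 = -10320$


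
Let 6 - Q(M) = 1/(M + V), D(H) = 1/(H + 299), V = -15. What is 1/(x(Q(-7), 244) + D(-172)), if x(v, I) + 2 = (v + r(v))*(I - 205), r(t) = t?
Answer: 1397/655966 ≈ 0.0021297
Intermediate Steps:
D(H) = 1/(299 + H)
Q(M) = 6 - 1/(-15 + M) (Q(M) = 6 - 1/(M - 15) = 6 - 1/(-15 + M))
x(v, I) = -2 + 2*v*(-205 + I) (x(v, I) = -2 + (v + v)*(I - 205) = -2 + (2*v)*(-205 + I) = -2 + 2*v*(-205 + I))
1/(x(Q(-7), 244) + D(-172)) = 1/((-2 - 410*(-91 + 6*(-7))/(-15 - 7) + 2*244*((-91 + 6*(-7))/(-15 - 7))) + 1/(299 - 172)) = 1/((-2 - 410*(-91 - 42)/(-22) + 2*244*((-91 - 42)/(-22))) + 1/127) = 1/((-2 - (-205)*(-133)/11 + 2*244*(-1/22*(-133))) + 1/127) = 1/((-2 - 410*133/22 + 2*244*(133/22)) + 1/127) = 1/((-2 - 27265/11 + 32452/11) + 1/127) = 1/(5165/11 + 1/127) = 1/(655966/1397) = 1397/655966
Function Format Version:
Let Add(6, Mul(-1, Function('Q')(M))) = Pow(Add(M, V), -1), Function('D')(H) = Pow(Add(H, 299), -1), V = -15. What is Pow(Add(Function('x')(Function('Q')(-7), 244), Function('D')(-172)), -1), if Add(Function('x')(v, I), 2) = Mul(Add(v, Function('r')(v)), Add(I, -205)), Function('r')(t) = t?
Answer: Rational(1397, 655966) ≈ 0.0021297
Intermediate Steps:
Function('D')(H) = Pow(Add(299, H), -1)
Function('Q')(M) = Add(6, Mul(-1, Pow(Add(-15, M), -1))) (Function('Q')(M) = Add(6, Mul(-1, Pow(Add(M, -15), -1))) = Add(6, Mul(-1, Pow(Add(-15, M), -1))))
Function('x')(v, I) = Add(-2, Mul(2, v, Add(-205, I))) (Function('x')(v, I) = Add(-2, Mul(Add(v, v), Add(I, -205))) = Add(-2, Mul(Mul(2, v), Add(-205, I))) = Add(-2, Mul(2, v, Add(-205, I))))
Pow(Add(Function('x')(Function('Q')(-7), 244), Function('D')(-172)), -1) = Pow(Add(Add(-2, Mul(-410, Mul(Pow(Add(-15, -7), -1), Add(-91, Mul(6, -7)))), Mul(2, 244, Mul(Pow(Add(-15, -7), -1), Add(-91, Mul(6, -7))))), Pow(Add(299, -172), -1)), -1) = Pow(Add(Add(-2, Mul(-410, Mul(Pow(-22, -1), Add(-91, -42))), Mul(2, 244, Mul(Pow(-22, -1), Add(-91, -42)))), Pow(127, -1)), -1) = Pow(Add(Add(-2, Mul(-410, Mul(Rational(-1, 22), -133)), Mul(2, 244, Mul(Rational(-1, 22), -133))), Rational(1, 127)), -1) = Pow(Add(Add(-2, Mul(-410, Rational(133, 22)), Mul(2, 244, Rational(133, 22))), Rational(1, 127)), -1) = Pow(Add(Add(-2, Rational(-27265, 11), Rational(32452, 11)), Rational(1, 127)), -1) = Pow(Add(Rational(5165, 11), Rational(1, 127)), -1) = Pow(Rational(655966, 1397), -1) = Rational(1397, 655966)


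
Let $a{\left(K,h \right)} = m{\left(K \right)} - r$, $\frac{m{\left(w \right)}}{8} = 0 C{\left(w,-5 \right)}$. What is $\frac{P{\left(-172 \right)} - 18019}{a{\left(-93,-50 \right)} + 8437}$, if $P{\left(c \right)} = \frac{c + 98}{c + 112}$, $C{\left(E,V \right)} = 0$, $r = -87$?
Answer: $- \frac{540533}{255720} \approx -2.1138$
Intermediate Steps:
$P{\left(c \right)} = \frac{98 + c}{112 + c}$
$m{\left(w \right)} = 0$ ($m{\left(w \right)} = 8 \cdot 0 \cdot 0 = 8 \cdot 0 = 0$)
$a{\left(K,h \right)} = 87$ ($a{\left(K,h \right)} = 0 - -87 = 0 + 87 = 87$)
$\frac{P{\left(-172 \right)} - 18019}{a{\left(-93,-50 \right)} + 8437} = \frac{\frac{98 - 172}{112 - 172} - 18019}{87 + 8437} = \frac{\frac{1}{-60} \left(-74\right) - 18019}{8524} = \left(\left(- \frac{1}{60}\right) \left(-74\right) - 18019\right) \frac{1}{8524} = \left(\frac{37}{30} - 18019\right) \frac{1}{8524} = \left(- \frac{540533}{30}\right) \frac{1}{8524} = - \frac{540533}{255720}$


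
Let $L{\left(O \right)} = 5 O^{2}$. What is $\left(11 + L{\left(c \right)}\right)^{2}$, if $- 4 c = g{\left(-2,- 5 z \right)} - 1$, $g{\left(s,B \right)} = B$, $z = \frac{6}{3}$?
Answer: $\frac{609961}{256} \approx 2382.7$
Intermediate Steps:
$z = 2$ ($z = 6 \cdot \frac{1}{3} = 2$)
$c = \frac{11}{4}$ ($c = - \frac{\left(-5\right) 2 - 1}{4} = - \frac{-10 - 1}{4} = \left(- \frac{1}{4}\right) \left(-11\right) = \frac{11}{4} \approx 2.75$)
$\left(11 + L{\left(c \right)}\right)^{2} = \left(11 + 5 \left(\frac{11}{4}\right)^{2}\right)^{2} = \left(11 + 5 \cdot \frac{121}{16}\right)^{2} = \left(11 + \frac{605}{16}\right)^{2} = \left(\frac{781}{16}\right)^{2} = \frac{609961}{256}$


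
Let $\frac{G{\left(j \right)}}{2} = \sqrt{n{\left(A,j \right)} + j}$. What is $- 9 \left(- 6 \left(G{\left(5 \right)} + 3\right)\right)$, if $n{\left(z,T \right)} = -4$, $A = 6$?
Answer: $270$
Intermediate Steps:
$G{\left(j \right)} = 2 \sqrt{-4 + j}$
$- 9 \left(- 6 \left(G{\left(5 \right)} + 3\right)\right) = - 9 \left(- 6 \left(2 \sqrt{-4 + 5} + 3\right)\right) = - 9 \left(- 6 \left(2 \sqrt{1} + 3\right)\right) = - 9 \left(- 6 \left(2 \cdot 1 + 3\right)\right) = - 9 \left(- 6 \left(2 + 3\right)\right) = - 9 \left(\left(-6\right) 5\right) = \left(-9\right) \left(-30\right) = 270$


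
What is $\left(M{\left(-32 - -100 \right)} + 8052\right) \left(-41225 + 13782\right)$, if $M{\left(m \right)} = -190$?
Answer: $-215756866$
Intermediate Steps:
$\left(M{\left(-32 - -100 \right)} + 8052\right) \left(-41225 + 13782\right) = \left(-190 + 8052\right) \left(-41225 + 13782\right) = 7862 \left(-27443\right) = -215756866$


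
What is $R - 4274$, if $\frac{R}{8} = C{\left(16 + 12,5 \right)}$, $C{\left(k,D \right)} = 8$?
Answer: $-4210$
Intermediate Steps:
$R = 64$ ($R = 8 \cdot 8 = 64$)
$R - 4274 = 64 - 4274 = -4210$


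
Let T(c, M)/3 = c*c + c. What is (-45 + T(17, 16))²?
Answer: 762129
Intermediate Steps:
T(c, M) = 3*c + 3*c² (T(c, M) = 3*(c*c + c) = 3*(c² + c) = 3*(c + c²) = 3*c + 3*c²)
(-45 + T(17, 16))² = (-45 + 3*17*(1 + 17))² = (-45 + 3*17*18)² = (-45 + 918)² = 873² = 762129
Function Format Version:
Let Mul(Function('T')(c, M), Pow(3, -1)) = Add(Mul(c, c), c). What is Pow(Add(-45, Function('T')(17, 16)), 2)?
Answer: 762129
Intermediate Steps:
Function('T')(c, M) = Add(Mul(3, c), Mul(3, Pow(c, 2))) (Function('T')(c, M) = Mul(3, Add(Mul(c, c), c)) = Mul(3, Add(Pow(c, 2), c)) = Mul(3, Add(c, Pow(c, 2))) = Add(Mul(3, c), Mul(3, Pow(c, 2))))
Pow(Add(-45, Function('T')(17, 16)), 2) = Pow(Add(-45, Mul(3, 17, Add(1, 17))), 2) = Pow(Add(-45, Mul(3, 17, 18)), 2) = Pow(Add(-45, 918), 2) = Pow(873, 2) = 762129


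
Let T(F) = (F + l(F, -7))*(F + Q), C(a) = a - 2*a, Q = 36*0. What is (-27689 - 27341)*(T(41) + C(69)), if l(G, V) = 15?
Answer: -122551810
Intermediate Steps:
Q = 0
C(a) = -a
T(F) = F*(15 + F) (T(F) = (F + 15)*(F + 0) = (15 + F)*F = F*(15 + F))
(-27689 - 27341)*(T(41) + C(69)) = (-27689 - 27341)*(41*(15 + 41) - 1*69) = -55030*(41*56 - 69) = -55030*(2296 - 69) = -55030*2227 = -122551810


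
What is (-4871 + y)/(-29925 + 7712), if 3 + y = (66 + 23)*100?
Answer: -4026/22213 ≈ -0.18125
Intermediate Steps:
y = 8897 (y = -3 + (66 + 23)*100 = -3 + 89*100 = -3 + 8900 = 8897)
(-4871 + y)/(-29925 + 7712) = (-4871 + 8897)/(-29925 + 7712) = 4026/(-22213) = 4026*(-1/22213) = -4026/22213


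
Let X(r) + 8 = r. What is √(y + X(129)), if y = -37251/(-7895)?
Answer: √7836150670/7895 ≈ 11.212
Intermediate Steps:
y = 37251/7895 (y = -37251*(-1/7895) = 37251/7895 ≈ 4.7183)
X(r) = -8 + r
√(y + X(129)) = √(37251/7895 + (-8 + 129)) = √(37251/7895 + 121) = √(992546/7895) = √7836150670/7895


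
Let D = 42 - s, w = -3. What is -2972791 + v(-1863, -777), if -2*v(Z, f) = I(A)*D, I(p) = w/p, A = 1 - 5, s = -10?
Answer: -5945621/2 ≈ -2.9728e+6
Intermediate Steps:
A = -4
I(p) = -3/p
D = 52 (D = 42 - 1*(-10) = 42 + 10 = 52)
v(Z, f) = -39/2 (v(Z, f) = -(-3/(-4))*52/2 = -(-3*(-1/4))*52/2 = -3*52/8 = -1/2*39 = -39/2)
-2972791 + v(-1863, -777) = -2972791 - 39/2 = -5945621/2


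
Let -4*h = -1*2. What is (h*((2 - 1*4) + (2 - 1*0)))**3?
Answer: 0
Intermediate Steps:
h = 1/2 (h = -(-1)*2/4 = -1/4*(-2) = 1/2 ≈ 0.50000)
(h*((2 - 1*4) + (2 - 1*0)))**3 = (((2 - 1*4) + (2 - 1*0))/2)**3 = (((2 - 4) + (2 + 0))/2)**3 = ((-2 + 2)/2)**3 = ((1/2)*0)**3 = 0**3 = 0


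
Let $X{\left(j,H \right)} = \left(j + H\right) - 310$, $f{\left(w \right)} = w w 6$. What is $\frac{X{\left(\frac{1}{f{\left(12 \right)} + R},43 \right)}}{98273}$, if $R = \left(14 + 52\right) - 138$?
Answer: $- \frac{30209}{11118888} \approx -0.0027169$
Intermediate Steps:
$f{\left(w \right)} = 6 w^{2}$ ($f{\left(w \right)} = w^{2} \cdot 6 = 6 w^{2}$)
$R = -72$ ($R = 66 - 138 = -72$)
$X{\left(j,H \right)} = -310 + H + j$ ($X{\left(j,H \right)} = \left(H + j\right) - 310 = -310 + H + j$)
$\frac{X{\left(\frac{1}{f{\left(12 \right)} + R},43 \right)}}{98273} = \frac{-310 + 43 + \frac{1}{6 \cdot 12^{2} - 72}}{98273} = \left(-310 + 43 + \frac{1}{6 \cdot 144 - 72}\right) \frac{1}{98273} = \left(-310 + 43 + \frac{1}{864 - 72}\right) \frac{1}{98273} = \left(-310 + 43 + \frac{1}{792}\right) \frac{1}{98273} = \left(- \frac{211463}{792}\right) \frac{1}{98273} = - \frac{30209}{11118888}$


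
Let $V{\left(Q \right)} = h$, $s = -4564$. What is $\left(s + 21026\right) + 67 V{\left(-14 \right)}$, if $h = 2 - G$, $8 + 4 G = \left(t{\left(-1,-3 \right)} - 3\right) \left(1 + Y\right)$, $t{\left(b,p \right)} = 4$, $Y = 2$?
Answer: $\frac{66719}{4} \approx 16680.0$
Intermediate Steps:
$G = - \frac{5}{4}$ ($G = -2 + \frac{\left(4 - 3\right) \left(1 + 2\right)}{4} = -2 + \frac{1 \cdot 3}{4} = -2 + \frac{1}{4} \cdot 3 = -2 + \frac{3}{4} = - \frac{5}{4} \approx -1.25$)
$h = \frac{13}{4}$ ($h = 2 - - \frac{5}{4} = 2 + \frac{5}{4} = \frac{13}{4} \approx 3.25$)
$V{\left(Q \right)} = \frac{13}{4}$
$\left(s + 21026\right) + 67 V{\left(-14 \right)} = \left(-4564 + 21026\right) + 67 \cdot \frac{13}{4} = 16462 + \frac{871}{4} = \frac{66719}{4}$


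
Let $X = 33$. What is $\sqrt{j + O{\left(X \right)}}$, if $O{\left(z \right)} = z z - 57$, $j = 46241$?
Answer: $\sqrt{47273} \approx 217.42$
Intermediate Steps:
$O{\left(z \right)} = -57 + z^{2}$ ($O{\left(z \right)} = z^{2} - 57 = -57 + z^{2}$)
$\sqrt{j + O{\left(X \right)}} = \sqrt{46241 - \left(57 - 33^{2}\right)} = \sqrt{46241 + \left(-57 + 1089\right)} = \sqrt{46241 + 1032} = \sqrt{47273}$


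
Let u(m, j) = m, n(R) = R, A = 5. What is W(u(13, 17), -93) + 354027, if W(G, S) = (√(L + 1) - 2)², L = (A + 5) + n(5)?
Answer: 354031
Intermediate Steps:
L = 15 (L = (5 + 5) + 5 = 10 + 5 = 15)
W(G, S) = 4 (W(G, S) = (√(15 + 1) - 2)² = (√16 - 2)² = (4 - 2)² = 2² = 4)
W(u(13, 17), -93) + 354027 = 4 + 354027 = 354031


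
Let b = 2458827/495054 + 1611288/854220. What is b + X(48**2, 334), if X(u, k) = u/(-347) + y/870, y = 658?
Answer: 711896242597/734211876390 ≈ 0.96961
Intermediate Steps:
X(u, k) = 329/435 - u/347 (X(u, k) = u/(-347) + 658/870 = u*(-1/347) + 658*(1/870) = -u/347 + 329/435 = 329/435 - u/347)
b = 166669759/24320510 (b = 2458827*(1/495054) + 1611288*(1/854220) = 39029/7858 + 5838/3095 = 166669759/24320510 ≈ 6.8531)
b + X(48**2, 334) = 166669759/24320510 + (329/435 - 1/347*48**2) = 166669759/24320510 + (329/435 - 1/347*2304) = 166669759/24320510 + (329/435 - 2304/347) = 166669759/24320510 - 888077/150945 = 711896242597/734211876390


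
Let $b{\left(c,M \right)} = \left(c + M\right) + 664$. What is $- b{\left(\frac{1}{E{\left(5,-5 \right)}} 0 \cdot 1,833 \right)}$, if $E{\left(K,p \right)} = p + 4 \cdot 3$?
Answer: $-1497$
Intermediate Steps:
$E{\left(K,p \right)} = 12 + p$ ($E{\left(K,p \right)} = p + 12 = 12 + p$)
$b{\left(c,M \right)} = 664 + M + c$ ($b{\left(c,M \right)} = \left(M + c\right) + 664 = 664 + M + c$)
$- b{\left(\frac{1}{E{\left(5,-5 \right)}} 0 \cdot 1,833 \right)} = - (664 + 833 + \frac{1}{12 - 5} \cdot 0 \cdot 1) = - (664 + 833 + \frac{1}{7} \cdot 0 \cdot 1) = - (664 + 833 + 0 \cdot 1) = - (664 + 833 + 0) = \left(-1\right) 1497 = -1497$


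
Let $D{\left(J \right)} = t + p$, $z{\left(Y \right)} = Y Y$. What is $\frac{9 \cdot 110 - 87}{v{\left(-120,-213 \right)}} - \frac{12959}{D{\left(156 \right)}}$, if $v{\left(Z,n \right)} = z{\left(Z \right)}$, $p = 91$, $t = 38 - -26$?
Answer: $- \frac{12431309}{148800} \approx -83.544$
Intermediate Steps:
$t = 64$ ($t = 38 + 26 = 64$)
$z{\left(Y \right)} = Y^{2}$
$v{\left(Z,n \right)} = Z^{2}$
$D{\left(J \right)} = 155$ ($D{\left(J \right)} = 64 + 91 = 155$)
$\frac{9 \cdot 110 - 87}{v{\left(-120,-213 \right)}} - \frac{12959}{D{\left(156 \right)}} = \frac{9 \cdot 110 - 87}{\left(-120\right)^{2}} - \frac{12959}{155} = \frac{990 - 87}{14400} - \frac{12959}{155} = 903 \cdot \frac{1}{14400} - \frac{12959}{155} = \frac{301}{4800} - \frac{12959}{155} = - \frac{12431309}{148800}$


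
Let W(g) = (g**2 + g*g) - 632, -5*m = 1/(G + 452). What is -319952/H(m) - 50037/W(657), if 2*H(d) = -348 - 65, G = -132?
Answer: 78857536969/50897294 ≈ 1549.3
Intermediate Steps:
m = -1/1600 (m = -1/(5*(-132 + 452)) = -1/5/320 = -1/5*1/320 = -1/1600 ≈ -0.00062500)
W(g) = -632 + 2*g**2 (W(g) = (g**2 + g**2) - 632 = 2*g**2 - 632 = -632 + 2*g**2)
H(d) = -413/2 (H(d) = (-348 - 65)/2 = (1/2)*(-413) = -413/2)
-319952/H(m) - 50037/W(657) = -319952/(-413/2) - 50037/(-632 + 2*657**2) = -319952*(-2/413) - 50037/(-632 + 2*431649) = 639904/413 - 50037/(-632 + 863298) = 639904/413 - 50037/862666 = 78857536969/50897294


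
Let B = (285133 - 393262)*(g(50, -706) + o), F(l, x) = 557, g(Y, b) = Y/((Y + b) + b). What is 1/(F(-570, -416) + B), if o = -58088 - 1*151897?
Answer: 227/5154142278269 ≈ 4.4042e-11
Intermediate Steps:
g(Y, b) = Y/(Y + 2*b)
o = -209985 (o = -58088 - 151897 = -209985)
B = 5154142151830/227 (B = (285133 - 393262)*(50/(50 + 2*(-706)) - 209985) = -108129*(50/(50 - 1412) - 209985) = -108129*(50/(-1362) - 209985) = -108129*(50*(-1/1362) - 209985) = -108129*(-25/681 - 209985) = -108129*(-142999810/681) = 5154142151830/227 ≈ 2.2705e+10)
1/(F(-570, -416) + B) = 1/(557 + 5154142151830/227) = 1/(5154142278269/227) = 227/5154142278269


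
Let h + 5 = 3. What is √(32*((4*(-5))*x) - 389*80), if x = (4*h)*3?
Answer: 4*I*√985 ≈ 125.54*I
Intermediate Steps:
h = -2 (h = -5 + 3 = -2)
x = -24 (x = (4*(-2))*3 = -8*3 = -24)
√(32*((4*(-5))*x) - 389*80) = √(32*((4*(-5))*(-24)) - 389*80) = √(32*(-20*(-24)) - 31120) = √(32*480 - 31120) = √(15360 - 31120) = √(-15760) = 4*I*√985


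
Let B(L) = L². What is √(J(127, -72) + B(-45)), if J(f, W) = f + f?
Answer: √2279 ≈ 47.739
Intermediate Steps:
J(f, W) = 2*f
√(J(127, -72) + B(-45)) = √(2*127 + (-45)²) = √(254 + 2025) = √2279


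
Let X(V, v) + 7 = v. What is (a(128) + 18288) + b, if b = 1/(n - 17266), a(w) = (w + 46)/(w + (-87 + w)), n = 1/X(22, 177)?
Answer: 9072309876544/496052011 ≈ 18289.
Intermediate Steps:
X(V, v) = -7 + v
n = 1/170 (n = 1/(-7 + 177) = 1/170 ≈ 0.0058824)
a(w) = (46 + w)/(-87 + 2*w)
b = -170/2935219 (b = 1/(1/170 - 17266) = 1/(-2935219/170) = -170/2935219 ≈ -5.7917e-5)
(a(128) + 18288) + b = ((46 + 128)/(-87 + 2*128) + 18288) - 170/2935219 = (174/(-87 + 256) + 18288) - 170/2935219 = (174/169 + 18288) - 170/2935219 = 3090846/169 - 170/2935219 = 9072309876544/496052011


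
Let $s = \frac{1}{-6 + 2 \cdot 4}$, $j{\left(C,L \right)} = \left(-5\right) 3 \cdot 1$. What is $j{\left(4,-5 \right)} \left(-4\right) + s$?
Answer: $\frac{121}{2} \approx 60.5$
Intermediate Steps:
$j{\left(C,L \right)} = -15$ ($j{\left(C,L \right)} = \left(-15\right) 1 = -15$)
$s = \frac{1}{2}$ ($s = \frac{1}{-6 + 8} = \frac{1}{2} \approx 0.5$)
$j{\left(4,-5 \right)} \left(-4\right) + s = \left(-15\right) \left(-4\right) + \frac{1}{2} = 60 + \frac{1}{2} = \frac{121}{2}$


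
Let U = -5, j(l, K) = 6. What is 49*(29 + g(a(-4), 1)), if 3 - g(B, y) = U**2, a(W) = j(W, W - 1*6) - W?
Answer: 343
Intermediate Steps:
a(W) = 6 - W
g(B, y) = -22 (g(B, y) = 3 - 1*(-5)**2 = 3 - 1*25 = 3 - 25 = -22)
49*(29 + g(a(-4), 1)) = 49*(29 - 22) = 49*7 = 343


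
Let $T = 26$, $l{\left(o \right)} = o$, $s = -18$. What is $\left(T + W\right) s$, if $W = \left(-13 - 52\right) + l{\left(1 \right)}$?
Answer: $684$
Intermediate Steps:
$W = -64$ ($W = \left(-13 - 52\right) + 1 = -65 + 1 = -64$)
$\left(T + W\right) s = \left(26 - 64\right) \left(-18\right) = \left(-38\right) \left(-18\right) = 684$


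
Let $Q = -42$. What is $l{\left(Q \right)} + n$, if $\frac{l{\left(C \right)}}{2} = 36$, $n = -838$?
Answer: $-766$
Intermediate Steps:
$l{\left(C \right)} = 72$ ($l{\left(C \right)} = 2 \cdot 36 = 72$)
$l{\left(Q \right)} + n = 72 - 838 = -766$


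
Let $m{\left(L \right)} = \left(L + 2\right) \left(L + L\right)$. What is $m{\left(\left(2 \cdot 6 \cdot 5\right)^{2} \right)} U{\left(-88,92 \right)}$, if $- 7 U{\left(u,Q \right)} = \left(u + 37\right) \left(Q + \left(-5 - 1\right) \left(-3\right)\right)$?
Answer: $\frac{145491984000}{7} \approx 2.0785 \cdot 10^{10}$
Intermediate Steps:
$U{\left(u,Q \right)} = - \frac{\left(18 + Q\right) \left(37 + u\right)}{7}$ ($U{\left(u,Q \right)} = - \frac{\left(u + 37\right) \left(Q + \left(-5 - 1\right) \left(-3\right)\right)}{7} = - \frac{\left(37 + u\right) \left(Q - -18\right)}{7} = - \frac{\left(37 + u\right) \left(Q + 18\right)}{7} = - \frac{\left(37 + u\right) \left(18 + Q\right)}{7} = - \frac{\left(18 + Q\right) \left(37 + u\right)}{7}$)
$m{\left(L \right)} = 2 L \left(2 + L\right)$ ($m{\left(L \right)} = \left(2 + L\right) 2 L = 2 L \left(2 + L\right)$)
$m{\left(\left(2 \cdot 6 \cdot 5\right)^{2} \right)} U{\left(-88,92 \right)} = 2 \left(2 \cdot 6 \cdot 5\right)^{2} \left(2 + \left(2 \cdot 6 \cdot 5\right)^{2}\right) \left(- \frac{666}{7} - \frac{3404}{7} - - \frac{1584}{7} - \frac{92}{7} \left(-88\right)\right) = 2 \left(12 \cdot 5\right)^{2} \left(2 + \left(12 \cdot 5\right)^{2}\right) \left(- \frac{666}{7} - \frac{3404}{7} + \frac{1584}{7} + \frac{8096}{7}\right) = 2 \cdot 60^{2} \left(2 + 60^{2}\right) \frac{5610}{7} = 2 \cdot 3600 \left(2 + 3600\right) \frac{5610}{7} = 2 \cdot 3600 \cdot 3602 \cdot \frac{5610}{7} = 25934400 \cdot \frac{5610}{7} = \frac{145491984000}{7}$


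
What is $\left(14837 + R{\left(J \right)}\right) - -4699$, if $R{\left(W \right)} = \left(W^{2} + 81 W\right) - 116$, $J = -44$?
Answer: $17792$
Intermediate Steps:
$R{\left(W \right)} = -116 + W^{2} + 81 W$
$\left(14837 + R{\left(J \right)}\right) - -4699 = \left(14837 + \left(-116 + \left(-44\right)^{2} + 81 \left(-44\right)\right)\right) - -4699 = \left(14837 - 1744\right) + 4699 = 13093 + 4699 = 17792$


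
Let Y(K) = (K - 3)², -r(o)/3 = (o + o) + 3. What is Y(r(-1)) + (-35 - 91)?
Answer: -90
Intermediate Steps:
r(o) = -9 - 6*o (r(o) = -3*((o + o) + 3) = -3*(2*o + 3) = -3*(3 + 2*o) = -9 - 6*o)
Y(K) = (-3 + K)²
Y(r(-1)) + (-35 - 91) = (-3 + (-9 - 6*(-1)))² + (-35 - 91) = (-3 + (-9 + 6))² - 126 = (-3 - 3)² - 126 = (-6)² - 126 = 36 - 126 = -90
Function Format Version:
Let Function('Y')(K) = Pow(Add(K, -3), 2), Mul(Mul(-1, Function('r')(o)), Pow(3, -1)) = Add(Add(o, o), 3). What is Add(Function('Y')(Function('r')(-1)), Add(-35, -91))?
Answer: -90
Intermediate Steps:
Function('r')(o) = Add(-9, Mul(-6, o)) (Function('r')(o) = Mul(-3, Add(Add(o, o), 3)) = Mul(-3, Add(Mul(2, o), 3)) = Mul(-3, Add(3, Mul(2, o))) = Add(-9, Mul(-6, o)))
Function('Y')(K) = Pow(Add(-3, K), 2)
Add(Function('Y')(Function('r')(-1)), Add(-35, -91)) = Add(Pow(Add(-3, Add(-9, Mul(-6, -1))), 2), Add(-35, -91)) = Add(Pow(Add(-3, Add(-9, 6)), 2), -126) = Add(Pow(Add(-3, -3), 2), -126) = Add(Pow(-6, 2), -126) = Add(36, -126) = -90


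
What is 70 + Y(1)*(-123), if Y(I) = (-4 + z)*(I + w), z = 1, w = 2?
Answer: 1177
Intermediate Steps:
Y(I) = -6 - 3*I (Y(I) = (-4 + 1)*(I + 2) = -3*(2 + I) = -6 - 3*I)
70 + Y(1)*(-123) = 70 + (-6 - 3*1)*(-123) = 70 + (-6 - 3)*(-123) = 70 - 9*(-123) = 70 + 1107 = 1177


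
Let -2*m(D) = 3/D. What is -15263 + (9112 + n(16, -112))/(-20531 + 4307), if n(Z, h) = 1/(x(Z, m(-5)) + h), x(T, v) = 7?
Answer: -26001782519/1703520 ≈ -15264.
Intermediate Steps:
m(D) = -3/(2*D)
n(Z, h) = 1/(7 + h)
-15263 + (9112 + n(16, -112))/(-20531 + 4307) = -15263 + (9112 + 1/(7 - 112))/(-20531 + 4307) = -15263 + (9112 + 1/(-105))/(-16224) = -15263 + (9112 - 1/105)*(-1/16224) = -15263 + (956759/105)*(-1/16224) = -15263 - 956759/1703520 = -26001782519/1703520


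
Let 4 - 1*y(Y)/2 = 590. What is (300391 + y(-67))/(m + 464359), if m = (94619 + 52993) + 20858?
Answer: 299219/632829 ≈ 0.47283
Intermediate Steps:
m = 168470 (m = 147612 + 20858 = 168470)
y(Y) = -1172 (y(Y) = 8 - 2*590 = 8 - 1180 = -1172)
(300391 + y(-67))/(m + 464359) = (300391 - 1172)/(168470 + 464359) = 299219/632829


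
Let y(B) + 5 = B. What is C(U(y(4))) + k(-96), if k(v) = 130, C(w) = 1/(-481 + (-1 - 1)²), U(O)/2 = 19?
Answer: 62009/477 ≈ 130.00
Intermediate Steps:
y(B) = -5 + B
U(O) = 38 (U(O) = 2*19 = 38)
C(w) = -1/477 (C(w) = 1/(-481 + (-2)²) = 1/(-481 + 4) = 1/(-477) = -1/477)
C(U(y(4))) + k(-96) = -1/477 + 130 = 62009/477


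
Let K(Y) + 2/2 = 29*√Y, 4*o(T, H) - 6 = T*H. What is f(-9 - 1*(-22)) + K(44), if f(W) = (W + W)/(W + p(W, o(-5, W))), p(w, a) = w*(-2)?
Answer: -3 + 58*√11 ≈ 189.36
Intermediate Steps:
o(T, H) = 3/2 + H*T/4 (o(T, H) = 3/2 + (T*H)/4 = 3/2 + (H*T)/4 = 3/2 + H*T/4)
p(w, a) = -2*w
K(Y) = -1 + 29*√Y
f(W) = -2 (f(W) = (W + W)/(W - 2*W) = (2*W)/((-W)) = (2*W)*(-1/W) = -2)
f(-9 - 1*(-22)) + K(44) = -2 + (-1 + 29*√44) = -2 + (-1 + 29*(2*√11)) = -2 + (-1 + 58*√11) = -3 + 58*√11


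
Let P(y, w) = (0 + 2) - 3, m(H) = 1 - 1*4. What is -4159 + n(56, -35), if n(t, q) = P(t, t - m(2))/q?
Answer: -145564/35 ≈ -4159.0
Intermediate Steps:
m(H) = -3 (m(H) = 1 - 4 = -3)
P(y, w) = -1 (P(y, w) = 2 - 3 = -1)
n(t, q) = -1/q
-4159 + n(56, -35) = -4159 - 1/(-35) = -4159 - 1*(-1/35) = -4159 + 1/35 = -145564/35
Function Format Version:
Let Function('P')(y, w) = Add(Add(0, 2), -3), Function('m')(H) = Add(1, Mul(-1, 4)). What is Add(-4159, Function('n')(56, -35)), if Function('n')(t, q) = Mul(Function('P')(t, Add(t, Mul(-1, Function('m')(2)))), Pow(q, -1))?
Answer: Rational(-145564, 35) ≈ -4159.0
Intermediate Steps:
Function('m')(H) = -3 (Function('m')(H) = Add(1, -4) = -3)
Function('P')(y, w) = -1 (Function('P')(y, w) = Add(2, -3) = -1)
Function('n')(t, q) = Mul(-1, Pow(q, -1))
Add(-4159, Function('n')(56, -35)) = Add(-4159, Mul(-1, Pow(-35, -1))) = Add(-4159, Mul(-1, Rational(-1, 35))) = Add(-4159, Rational(1, 35)) = Rational(-145564, 35)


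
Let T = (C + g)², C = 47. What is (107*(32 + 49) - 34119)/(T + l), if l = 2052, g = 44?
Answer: -25452/10333 ≈ -2.4632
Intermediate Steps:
T = 8281 (T = (47 + 44)² = 91² = 8281)
(107*(32 + 49) - 34119)/(T + l) = (107*(32 + 49) - 34119)/(8281 + 2052) = (107*81 - 34119)/10333 = (8667 - 34119)*(1/10333) = -25452*1/10333 = -25452/10333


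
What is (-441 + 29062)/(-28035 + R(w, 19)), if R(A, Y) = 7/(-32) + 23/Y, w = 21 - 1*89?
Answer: -17401568/17044677 ≈ -1.0209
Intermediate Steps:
w = -68 (w = 21 - 89 = -68)
R(A, Y) = -7/32 + 23/Y (R(A, Y) = 7*(-1/32) + 23/Y = -7/32 + 23/Y)
(-441 + 29062)/(-28035 + R(w, 19)) = (-441 + 29062)/(-28035 + (-7/32 + 23/19)) = 28621/(-28035 + (-7/32 + 23*(1/19))) = 28621/(-28035 + (-7/32 + 23/19)) = 28621/(-28035 + 603/608) = 28621/(-17044677/608) = 28621*(-608/17044677) = -17401568/17044677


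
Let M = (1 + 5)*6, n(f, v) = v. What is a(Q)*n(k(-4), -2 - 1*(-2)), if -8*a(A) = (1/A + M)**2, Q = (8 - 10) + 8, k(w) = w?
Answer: 0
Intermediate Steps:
M = 36 (M = 6*6 = 36)
Q = 6 (Q = -2 + 8 = 6)
a(A) = -(36 + 1/A)**2/8 (a(A) = -(1/A + 36)**2/8 = -(36 + 1/A)**2/8)
a(Q)*n(k(-4), -2 - 1*(-2)) = (-1/8*(1 + 36*6)**2/6**2)*(-2 - 1*(-2)) = (-1/8*1/36*(1 + 216)**2)*(-2 + 2) = -1/8*1/36*217**2*0 = -1/8*1/36*47089*0 = -47089/288*0 = 0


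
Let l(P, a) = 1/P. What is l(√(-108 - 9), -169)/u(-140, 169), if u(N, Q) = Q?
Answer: -I*√13/6591 ≈ -0.00054704*I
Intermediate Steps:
l(√(-108 - 9), -169)/u(-140, 169) = 1/(√(-108 - 9)*169) = (1/169)/√(-117) = (1/169)/(3*I*√13) = -I*√13/39*(1/169) = -I*√13/6591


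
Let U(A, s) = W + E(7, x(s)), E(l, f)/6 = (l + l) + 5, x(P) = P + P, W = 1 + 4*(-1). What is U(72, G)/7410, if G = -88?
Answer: 37/2470 ≈ 0.014980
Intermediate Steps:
W = -3 (W = 1 - 4 = -3)
x(P) = 2*P
E(l, f) = 30 + 12*l (E(l, f) = 6*((l + l) + 5) = 6*(2*l + 5) = 6*(5 + 2*l) = 30 + 12*l)
U(A, s) = 111 (U(A, s) = -3 + (30 + 12*7) = -3 + (30 + 84) = -3 + 114 = 111)
U(72, G)/7410 = 111/7410 = 111*(1/7410) = 37/2470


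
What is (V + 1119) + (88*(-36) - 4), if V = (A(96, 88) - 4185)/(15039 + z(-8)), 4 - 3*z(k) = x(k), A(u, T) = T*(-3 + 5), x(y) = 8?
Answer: -92629016/45113 ≈ -2053.3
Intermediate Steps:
A(u, T) = 2*T (A(u, T) = T*2 = 2*T)
z(k) = -4/3 (z(k) = 4/3 - 1/3*8 = 4/3 - 8/3 = -4/3)
V = -12027/45113 (V = (2*88 - 4185)/(15039 - 4/3) = (176 - 4185)/(45113/3) = -4009*3/45113 = -12027/45113 ≈ -0.26660)
(V + 1119) + (88*(-36) - 4) = (-12027/45113 + 1119) + (88*(-36) - 4) = 50469420/45113 + (-3168 - 4) = 50469420/45113 - 3172 = -92629016/45113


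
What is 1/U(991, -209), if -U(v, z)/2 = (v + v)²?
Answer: -1/7856648 ≈ -1.2728e-7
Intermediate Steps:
U(v, z) = -8*v² (U(v, z) = -2*(v + v)² = -2*4*v² = -8*v²)
1/U(991, -209) = 1/(-8*991²) = 1/(-8*982081) = 1/(-7856648) = -1/7856648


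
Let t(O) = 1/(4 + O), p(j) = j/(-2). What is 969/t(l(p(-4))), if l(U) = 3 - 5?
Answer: 1938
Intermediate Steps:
p(j) = -j/2 (p(j) = j*(-1/2) = -j/2)
l(U) = -2
969/t(l(p(-4))) = 969/(1/(4 - 2)) = 969/(1/2) = 969*2 = 1938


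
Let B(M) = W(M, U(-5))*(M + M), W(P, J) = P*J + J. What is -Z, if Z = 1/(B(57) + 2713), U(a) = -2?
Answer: 1/10511 ≈ 9.5138e-5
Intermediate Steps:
W(P, J) = J + J*P (W(P, J) = J*P + J = J + J*P)
B(M) = 2*M*(-2 - 2*M) (B(M) = (-2*(1 + M))*(M + M) = (-2 - 2*M)*(2*M) = 2*M*(-2 - 2*M))
Z = -1/10511 (Z = 1/(4*57*(-1 - 1*57) + 2713) = 1/(4*57*(-1 - 57) + 2713) = 1/(4*57*(-58) + 2713) = 1/(-13224 + 2713) = 1/(-10511) = -1/10511 ≈ -9.5138e-5)
-Z = -1*(-1/10511) = 1/10511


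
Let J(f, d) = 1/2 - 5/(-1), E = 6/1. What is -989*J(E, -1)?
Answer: -10879/2 ≈ -5439.5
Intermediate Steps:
E = 6 (E = 6*1 = 6)
J(f, d) = 11/2 (J(f, d) = 1*(½) - 5*(-1) = ½ + 5 = 11/2)
-989*J(E, -1) = -989*11/2 = -10879/2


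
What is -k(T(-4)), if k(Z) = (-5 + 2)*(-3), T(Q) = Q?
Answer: -9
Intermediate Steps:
k(Z) = 9 (k(Z) = -3*(-3) = 9)
-k(T(-4)) = -1*9 = -9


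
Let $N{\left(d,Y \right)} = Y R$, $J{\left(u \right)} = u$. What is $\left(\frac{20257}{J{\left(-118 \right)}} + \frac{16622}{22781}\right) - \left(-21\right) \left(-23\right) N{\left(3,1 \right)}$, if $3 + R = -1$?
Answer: $\frac{4734007935}{2688158} \approx 1761.1$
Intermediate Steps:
$R = -4$ ($R = -3 - 1 = -4$)
$N{\left(d,Y \right)} = - 4 Y$ ($N{\left(d,Y \right)} = Y \left(-4\right) = - 4 Y$)
$\left(\frac{20257}{J{\left(-118 \right)}} + \frac{16622}{22781}\right) - \left(-21\right) \left(-23\right) N{\left(3,1 \right)} = \left(\frac{20257}{-118} + \frac{16622}{22781}\right) - \left(-21\right) \left(-23\right) \left(\left(-4\right) 1\right) = \left(20257 \left(- \frac{1}{118}\right) + 16622 \cdot \frac{1}{22781}\right) - 483 \left(-4\right) = \left(- \frac{20257}{118} + \frac{16622}{22781}\right) - -1932 = - \frac{459513321}{2688158} + 1932 = \frac{4734007935}{2688158}$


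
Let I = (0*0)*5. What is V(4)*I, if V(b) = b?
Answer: 0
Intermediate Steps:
I = 0 (I = 0*5 = 0)
V(4)*I = 4*0 = 0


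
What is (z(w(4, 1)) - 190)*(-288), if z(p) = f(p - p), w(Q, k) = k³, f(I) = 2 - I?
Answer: 54144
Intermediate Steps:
z(p) = 2 (z(p) = 2 - (p - p) = 2 - 1*0 = 2 + 0 = 2)
(z(w(4, 1)) - 190)*(-288) = (2 - 190)*(-288) = -188*(-288) = 54144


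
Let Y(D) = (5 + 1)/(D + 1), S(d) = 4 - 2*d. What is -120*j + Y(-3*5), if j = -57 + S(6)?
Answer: 54597/7 ≈ 7799.6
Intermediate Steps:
Y(D) = 6/(1 + D)
j = -65 (j = -57 + (4 - 2*6) = -57 + (4 - 12) = -57 - 8 = -65)
-120*j + Y(-3*5) = -120*(-65) + 6/(1 - 3*5) = 7800 + 6/(1 - 15) = 7800 + 6/(-14) = 7800 + 6*(-1/14) = 7800 - 3/7 = 54597/7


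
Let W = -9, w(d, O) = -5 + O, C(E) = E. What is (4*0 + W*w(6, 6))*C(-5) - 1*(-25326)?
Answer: 25371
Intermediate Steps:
(4*0 + W*w(6, 6))*C(-5) - 1*(-25326) = (4*0 - 9*(-5 + 6))*(-5) - 1*(-25326) = (0 - 9*1)*(-5) + 25326 = (0 - 9)*(-5) + 25326 = -9*(-5) + 25326 = 45 + 25326 = 25371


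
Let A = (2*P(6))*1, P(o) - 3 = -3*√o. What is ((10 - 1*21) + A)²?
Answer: 241 + 60*√6 ≈ 387.97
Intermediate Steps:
P(o) = 3 - 3*√o
A = 6 - 6*√6 (A = (2*(3 - 3*√6))*1 = (6 - 6*√6)*1 = 6 - 6*√6 ≈ -8.6969)
((10 - 1*21) + A)² = ((10 - 1*21) + (6 - 6*√6))² = ((10 - 21) + (6 - 6*√6))² = (-11 + (6 - 6*√6))² = (-5 - 6*√6)²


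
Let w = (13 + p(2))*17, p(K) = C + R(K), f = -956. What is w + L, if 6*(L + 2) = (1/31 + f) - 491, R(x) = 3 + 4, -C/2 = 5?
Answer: -2268/31 ≈ -73.161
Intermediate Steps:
C = -10 (C = -2*5 = -10)
R(x) = 7
p(K) = -3 (p(K) = -10 + 7 = -3)
w = 170 (w = (13 - 3)*17 = 10*17 = 170)
L = -7538/31 (L = -2 + ((1/31 - 956) - 491)/6 = -2 + (-29635/31 - 491)/6 = -2 + (⅙)*(-44856/31) = -2 - 7476/31 = -7538/31 ≈ -243.16)
w + L = 170 - 7538/31 = -2268/31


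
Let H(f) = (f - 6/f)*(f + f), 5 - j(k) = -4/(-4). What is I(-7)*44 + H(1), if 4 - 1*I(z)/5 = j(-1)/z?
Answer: 6970/7 ≈ 995.71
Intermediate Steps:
j(k) = 4 (j(k) = 5 - (-4)/(-4) = 5 - (-4)*(-1)/4 = 5 - 1*1 = 5 - 1 = 4)
H(f) = 2*f*(f - 6/f) (H(f) = (f - 6/f)*(2*f) = 2*f*(f - 6/f))
I(z) = 20 - 20/z
I(-7)*44 + H(1) = (20 - 20/(-7))*44 + (-12 + 2*1²) = (20 - 20*(-⅐))*44 + (-12 + 2*1) = (20 + 20/7)*44 + (-12 + 2) = (160/7)*44 - 10 = 7040/7 - 10 = 6970/7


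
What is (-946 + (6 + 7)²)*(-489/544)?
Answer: 379953/544 ≈ 698.44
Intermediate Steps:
(-946 + (6 + 7)²)*(-489/544) = (-946 + 13²)*(-489*1/544) = (-946 + 169)*(-489/544) = -777*(-489/544) = 379953/544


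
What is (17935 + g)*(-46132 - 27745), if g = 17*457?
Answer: -1898934408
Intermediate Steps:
g = 7769
(17935 + g)*(-46132 - 27745) = (17935 + 7769)*(-46132 - 27745) = 25704*(-73877) = -1898934408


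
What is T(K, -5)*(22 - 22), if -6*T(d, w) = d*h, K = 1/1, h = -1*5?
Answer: 0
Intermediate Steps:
h = -5
K = 1 (K = 1*1 = 1)
T(d, w) = 5*d/6 (T(d, w) = -d*(-5)/6 = -(-5)*d/6 = 5*d/6)
T(K, -5)*(22 - 22) = ((⅚)*1)*(22 - 22) = (⅚)*0 = 0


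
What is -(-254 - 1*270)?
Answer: 524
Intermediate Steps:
-(-254 - 1*270) = -(-254 - 270) = -1*(-524) = 524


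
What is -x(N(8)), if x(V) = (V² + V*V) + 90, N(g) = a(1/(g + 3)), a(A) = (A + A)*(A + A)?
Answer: -1317722/14641 ≈ -90.002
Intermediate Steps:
a(A) = 4*A² (a(A) = (2*A)*(2*A) = 4*A²)
N(g) = 4/(3 + g)² (N(g) = 4*(1/(g + 3))² = 4*(1/(3 + g))² = 4/(3 + g)²)
x(V) = 90 + 2*V² (x(V) = (V² + V²) + 90 = 2*V² + 90 = 90 + 2*V²)
-x(N(8)) = -(90 + 2*(4/(3 + 8)²)²) = -(90 + 2*(4/11²)²) = -(90 + 2*(4*(1/121))²) = -(90 + 2*(4/121)²) = -(90 + 2*(16/14641)) = -(90 + 32/14641) = -1*1317722/14641 = -1317722/14641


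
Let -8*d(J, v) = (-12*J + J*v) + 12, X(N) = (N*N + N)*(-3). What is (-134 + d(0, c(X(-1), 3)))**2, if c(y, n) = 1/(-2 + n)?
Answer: 73441/4 ≈ 18360.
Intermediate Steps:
X(N) = -3*N - 3*N**2 (X(N) = (N**2 + N)*(-3) = (N + N**2)*(-3) = -3*N - 3*N**2)
d(J, v) = -3/2 + 3*J/2 - J*v/8 (d(J, v) = -((-12*J + J*v) + 12)/8 = -(12 - 12*J + J*v)/8 = -3/2 + 3*J/2 - J*v/8)
(-134 + d(0, c(X(-1), 3)))**2 = (-134 + (-3/2 + (3/2)*0 - 1/8*0/(-2 + 3)))**2 = (-134 + (-3/2 + 0 - 1/8*0/1))**2 = (-134 + (-3/2 + 0 - 1/8*0*1))**2 = (-134 + (-3/2 + 0 + 0))**2 = (-134 - 3/2)**2 = (-271/2)**2 = 73441/4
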